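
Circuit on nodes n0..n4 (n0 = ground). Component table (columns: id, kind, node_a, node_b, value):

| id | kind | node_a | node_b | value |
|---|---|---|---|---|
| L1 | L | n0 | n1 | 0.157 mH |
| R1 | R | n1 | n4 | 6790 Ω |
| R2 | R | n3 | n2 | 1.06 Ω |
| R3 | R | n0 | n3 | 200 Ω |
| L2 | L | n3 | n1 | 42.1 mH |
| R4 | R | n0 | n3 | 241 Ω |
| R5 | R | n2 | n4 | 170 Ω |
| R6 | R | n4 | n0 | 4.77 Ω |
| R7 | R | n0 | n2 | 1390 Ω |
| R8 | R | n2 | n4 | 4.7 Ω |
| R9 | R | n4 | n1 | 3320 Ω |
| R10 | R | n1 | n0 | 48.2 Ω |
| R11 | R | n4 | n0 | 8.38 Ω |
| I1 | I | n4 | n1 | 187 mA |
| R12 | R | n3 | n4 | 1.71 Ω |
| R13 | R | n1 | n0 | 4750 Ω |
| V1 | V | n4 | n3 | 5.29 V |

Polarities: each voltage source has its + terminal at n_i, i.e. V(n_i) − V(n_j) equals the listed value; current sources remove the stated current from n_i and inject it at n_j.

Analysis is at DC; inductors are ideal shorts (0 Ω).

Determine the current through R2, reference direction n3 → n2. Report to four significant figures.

MNA unknowns: 4 node voltages V₁..V_4 plus 3 source currents (L1, L2, V1)
L1: row V0−V1=0, i_L1 at 0,1
R1: Y=0.0001473 on G[1,4]
R2: Y=0.9434 on G[3,2]
R3: Y=0.005000 on G[0,3]
L2: row V3−V1=0, i_L2 at 3,1
R4: Y=0.004149 on G[0,3]
R5: Y=0.005882 on G[2,4]
R6: Y=0.2096 on G[4,0]
R7: Y=0.0007194 on G[0,2]
R8: Y=0.2128 on G[2,4]
R9: Y=0.0003012 on G[4,1]
R10: Y=0.02075 on G[1,0]
R11: Y=0.1193 on G[4,0]
I1: z[4]−=0.187, z[1]+=0.187
R12: Y=0.5848 on G[3,4]
R13: Y=0.0002105 on G[1,0]
V1: row V4−V3=5.29, i_V1 at 4,3
solve → V1=0.000, V2=0.9947, V3=0.000, V4=5.290
aux → i_L1=1.741, i_L2=-1.930, i_V1=-5.962

-0.9384 A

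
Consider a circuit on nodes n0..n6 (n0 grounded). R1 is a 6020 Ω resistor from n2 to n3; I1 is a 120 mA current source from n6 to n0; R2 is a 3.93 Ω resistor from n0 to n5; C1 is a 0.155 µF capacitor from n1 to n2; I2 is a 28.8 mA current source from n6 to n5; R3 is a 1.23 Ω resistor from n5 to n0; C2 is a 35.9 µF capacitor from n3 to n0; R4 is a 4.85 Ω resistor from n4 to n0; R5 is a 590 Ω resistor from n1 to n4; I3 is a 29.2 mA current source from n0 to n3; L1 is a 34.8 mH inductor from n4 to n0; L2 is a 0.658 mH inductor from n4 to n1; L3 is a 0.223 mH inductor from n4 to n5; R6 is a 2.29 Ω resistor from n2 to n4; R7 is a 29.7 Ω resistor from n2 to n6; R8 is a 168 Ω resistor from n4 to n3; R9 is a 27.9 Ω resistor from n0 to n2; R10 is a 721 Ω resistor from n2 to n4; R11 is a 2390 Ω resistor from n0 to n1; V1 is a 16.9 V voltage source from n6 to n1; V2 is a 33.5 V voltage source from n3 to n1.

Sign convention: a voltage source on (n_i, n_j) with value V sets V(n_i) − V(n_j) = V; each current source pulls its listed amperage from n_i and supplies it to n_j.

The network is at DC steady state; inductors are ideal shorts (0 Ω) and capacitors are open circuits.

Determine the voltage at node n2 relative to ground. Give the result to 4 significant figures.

Apply KCL at each of the 6 non-ground nodes and solve the resulting linear system.
Node n1: branches {C1, R5, L2, R11, V1, V2} → V_1 = 0.000
Node n2: branches {R1, C1, R6, R7, R9, R10} → V_2 = 1.132
Node n3: branches {R1, C2, I3, R8, V2} → V_3 = 33.50
Node n4: branches {R4, R5, L1, L2, L3, R6, R8, R10} → V_4 = 0.000
Node n5: branches {R2, I2, R3, L3} → V_5 = 0.000
Node n6: branches {I1, I2, R7, V1} → V_6 = 16.90
Source currents: i(L1)=-0.1314, i(L2)=0.8553, i(L3)=-0.02880, i(V1)=-0.6797, i(V2)=-0.1756

1.132 V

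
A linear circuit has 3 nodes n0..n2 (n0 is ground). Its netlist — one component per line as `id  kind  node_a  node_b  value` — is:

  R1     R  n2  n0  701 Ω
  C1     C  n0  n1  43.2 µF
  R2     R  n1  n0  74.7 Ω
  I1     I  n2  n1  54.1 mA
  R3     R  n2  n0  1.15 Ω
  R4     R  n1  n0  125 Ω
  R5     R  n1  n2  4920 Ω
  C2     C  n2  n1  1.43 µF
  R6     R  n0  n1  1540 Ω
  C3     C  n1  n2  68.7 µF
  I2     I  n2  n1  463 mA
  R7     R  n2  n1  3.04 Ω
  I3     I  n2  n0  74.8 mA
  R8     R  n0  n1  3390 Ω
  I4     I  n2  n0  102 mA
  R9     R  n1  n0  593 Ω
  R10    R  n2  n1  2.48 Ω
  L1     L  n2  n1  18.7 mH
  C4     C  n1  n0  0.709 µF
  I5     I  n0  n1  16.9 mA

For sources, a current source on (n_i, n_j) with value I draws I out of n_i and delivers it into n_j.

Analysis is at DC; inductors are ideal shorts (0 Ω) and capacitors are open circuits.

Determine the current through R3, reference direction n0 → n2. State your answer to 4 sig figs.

0.1554 A

Element admittances at DC:
  Y(R1) = 0.001427 S between n2,n0
  Y(C1) = 0.000 S between n0,n1
  Y(R2) = 0.01339 S between n1,n0
  I1: injects 0.0541 A into n1 (from n2)
  Y(R3) = 0.8696 S between n2,n0
  Y(R4) = 0.008000 S between n1,n0
  Y(R5) = 0.0002033 S between n1,n2
  Y(C2) = 0.000 S between n2,n1
  Y(R6) = 0.0006494 S between n0,n1
  Y(C3) = 0.000 S between n1,n2
  I2: injects 0.463 A into n1 (from n2)
  Y(R7) = 0.3289 S between n2,n1
  I3: injects 0.0748 A into n0 (from n2)
  Y(R8) = 0.0002950 S between n0,n1
  I4: injects 0.102 A into n0 (from n2)
  Y(R9) = 0.001686 S between n1,n0
  Y(R10) = 0.4032 S between n2,n1
  L1: short n2↔n1 (DC inductor)
  Y(C4) = 0.000 S between n1,n0
  I5: injects 0.0169 A into n1 (from n0)
Assemble and solve the 3×3 MNA system:
  V(n1)=-0.1787  V(n2)=-0.1787
  i(L1)=-0.5383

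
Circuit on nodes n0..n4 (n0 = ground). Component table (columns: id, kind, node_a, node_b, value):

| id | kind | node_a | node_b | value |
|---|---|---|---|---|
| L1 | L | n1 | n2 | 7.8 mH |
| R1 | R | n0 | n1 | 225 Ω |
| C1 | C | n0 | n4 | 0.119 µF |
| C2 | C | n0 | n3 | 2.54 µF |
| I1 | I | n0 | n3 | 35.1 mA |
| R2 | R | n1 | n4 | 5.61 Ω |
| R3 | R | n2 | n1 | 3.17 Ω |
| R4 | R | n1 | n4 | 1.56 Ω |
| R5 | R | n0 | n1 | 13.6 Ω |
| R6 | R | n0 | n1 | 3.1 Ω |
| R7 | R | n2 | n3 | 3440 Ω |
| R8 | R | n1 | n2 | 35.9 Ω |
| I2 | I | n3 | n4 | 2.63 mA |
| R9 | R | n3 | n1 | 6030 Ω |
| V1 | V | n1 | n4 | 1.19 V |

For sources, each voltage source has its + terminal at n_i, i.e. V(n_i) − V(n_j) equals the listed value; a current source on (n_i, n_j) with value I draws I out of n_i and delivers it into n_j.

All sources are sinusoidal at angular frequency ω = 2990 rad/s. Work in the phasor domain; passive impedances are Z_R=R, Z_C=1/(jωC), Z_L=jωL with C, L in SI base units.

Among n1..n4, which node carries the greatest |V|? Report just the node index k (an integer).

3

MNA unknowns: 4 node voltages V₁..V_4 plus 1 source current (V1)
L1: Y=0.000-0.04288j on G[1,2]
R1: Y=0.004444+0.000j on G[0,1]
C1: Y=0.000+0.0003558j on G[0,4]
C2: Y=0.000+0.007595j on G[0,3]
I1: z[0]−=0.0351, z[3]+=0.0351
R2: Y=0.1783+0.000j on G[1,4]
R3: Y=0.3155+0.000j on G[2,1]
R4: Y=0.6410+0.000j on G[1,4]
R5: Y=0.07353+0.000j on G[0,1]
R6: Y=0.3226+0.000j on G[0,1]
R7: Y=0.0002907+0.000j on G[2,3]
R8: Y=0.02786+0.000j on G[1,2]
I2: z[3]−=0.00263, z[4]+=0.00263
R9: Y=0.0001658+0.000j on G[3,1]
V1: row V1−V4=1.19, i_V1 at 1,4
solve → V1=0.006846-0.003798j, V2=0.007496-0.007318j, V3=0.2557-4.260j, V4=-1.183-0.003798j
aux → i_V1=-0.9776-0.0004210j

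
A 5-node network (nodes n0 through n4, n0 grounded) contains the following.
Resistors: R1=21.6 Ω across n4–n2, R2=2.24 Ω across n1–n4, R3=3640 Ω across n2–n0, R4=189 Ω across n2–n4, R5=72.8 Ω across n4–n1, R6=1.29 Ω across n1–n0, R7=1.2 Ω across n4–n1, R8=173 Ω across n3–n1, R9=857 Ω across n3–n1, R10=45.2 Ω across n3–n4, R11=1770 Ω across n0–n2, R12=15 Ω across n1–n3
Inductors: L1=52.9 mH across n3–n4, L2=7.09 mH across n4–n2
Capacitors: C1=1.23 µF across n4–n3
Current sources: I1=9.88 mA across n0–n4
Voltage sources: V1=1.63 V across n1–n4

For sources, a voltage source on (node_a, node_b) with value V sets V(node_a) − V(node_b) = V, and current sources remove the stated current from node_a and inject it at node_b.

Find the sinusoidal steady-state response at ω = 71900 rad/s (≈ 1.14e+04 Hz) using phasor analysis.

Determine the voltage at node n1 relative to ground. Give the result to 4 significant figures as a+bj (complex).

MNA unknowns: 4 node voltages V₁..V_4 plus 1 source current (V1)
R1: Y=0.04630+0.000j on G[4,2]
R2: Y=0.4464+0.000j on G[1,4]
L1: Y=0.000-0.0002629j on G[3,4]
R3: Y=0.0002747+0.000j on G[2,0]
R4: Y=0.005291+0.000j on G[2,4]
R5: Y=0.01374+0.000j on G[4,1]
C1: Y=0.000+0.08844j on G[4,3]
I1: z[0]−=0.00988, z[4]+=0.00988
R6: Y=0.7752+0.000j on G[1,0]
L2: Y=0.000-0.001962j on G[4,2]
R7: Y=0.8333+0.000j on G[4,1]
R8: Y=0.005780+0.000j on G[3,1]
R9: Y=0.001167+0.000j on G[3,1]
R10: Y=0.02212+0.000j on G[3,4]
R11: Y=0.0005650+0.000j on G[0,2]
R12: Y=0.06667+0.000j on G[1,3]
V1: row V1−V4=1.63, i_V1 at 1,4
solve → V1=0.01447-1.046e-06j, V2=-1.590+0.0009658j, V3=-0.9374-0.6245j, V4=-1.616-1.046e-06j
aux → i_V1=-2.190-0.04597j

0.01447-1.046e-06j V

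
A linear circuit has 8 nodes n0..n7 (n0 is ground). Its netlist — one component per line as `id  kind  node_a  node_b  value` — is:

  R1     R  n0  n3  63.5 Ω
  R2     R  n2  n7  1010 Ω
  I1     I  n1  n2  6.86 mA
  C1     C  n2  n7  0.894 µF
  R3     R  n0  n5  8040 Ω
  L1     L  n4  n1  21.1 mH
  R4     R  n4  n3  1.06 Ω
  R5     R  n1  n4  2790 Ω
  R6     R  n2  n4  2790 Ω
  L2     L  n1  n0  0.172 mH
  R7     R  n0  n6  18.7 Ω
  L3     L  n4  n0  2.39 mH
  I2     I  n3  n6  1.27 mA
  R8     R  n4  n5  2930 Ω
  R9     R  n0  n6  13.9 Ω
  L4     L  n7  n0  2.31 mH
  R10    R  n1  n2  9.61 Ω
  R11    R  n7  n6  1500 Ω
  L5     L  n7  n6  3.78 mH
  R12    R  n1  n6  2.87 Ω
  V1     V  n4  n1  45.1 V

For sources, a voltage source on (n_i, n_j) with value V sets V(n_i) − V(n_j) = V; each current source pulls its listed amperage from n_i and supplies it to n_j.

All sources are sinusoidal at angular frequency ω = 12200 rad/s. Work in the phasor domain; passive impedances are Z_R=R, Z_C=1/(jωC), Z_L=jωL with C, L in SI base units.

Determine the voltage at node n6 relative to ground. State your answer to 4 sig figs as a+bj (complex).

-2.310-0.5978j V

MNA unknowns: 7 node voltages V₁..V_7 plus 1 source current (V1)
R1: Y=0.01575+0.000j on G[0,3]
R2: Y=0.0009901+0.000j on G[2,7]
I1: z[1]−=0.00686, z[2]+=0.00686
C1: Y=0.000+0.01091j on G[2,7]
R3: Y=0.0001244+0.000j on G[0,5]
L1: Y=0.000-0.003885j on G[4,1]
R4: Y=0.9434+0.000j on G[4,3]
R5: Y=0.0003584+0.000j on G[1,4]
R6: Y=0.0003584+0.000j on G[2,4]
L2: Y=0.000-0.4766j on G[1,0]
R7: Y=0.05348+0.000j on G[0,6]
L3: Y=0.000-0.03430j on G[4,0]
I2: z[3]−=0.00127, z[6]+=0.00127
R8: Y=0.0003413+0.000j on G[4,5]
R9: Y=0.07194+0.000j on G[0,6]
L4: Y=0.000-0.03548j on G[7,0]
R10: Y=0.1041+0.000j on G[1,2]
R11: Y=0.0006667+0.000j on G[7,6]
L5: Y=0.000-0.02168j on G[7,6]
R12: Y=0.3484+0.000j on G[1,6]
V1: row V4−V1=45.1, i_V1 at 4,1
solve → V1=-3.169-0.6935j, V2=-2.941-0.4245j, V3=41.24-0.6821j, V4=41.93-0.6935j, V5=30.73-0.5083j, V6=-2.310-0.5978j, V7=-0.3809-0.2627j
aux → i_V1=-0.6630+1.624j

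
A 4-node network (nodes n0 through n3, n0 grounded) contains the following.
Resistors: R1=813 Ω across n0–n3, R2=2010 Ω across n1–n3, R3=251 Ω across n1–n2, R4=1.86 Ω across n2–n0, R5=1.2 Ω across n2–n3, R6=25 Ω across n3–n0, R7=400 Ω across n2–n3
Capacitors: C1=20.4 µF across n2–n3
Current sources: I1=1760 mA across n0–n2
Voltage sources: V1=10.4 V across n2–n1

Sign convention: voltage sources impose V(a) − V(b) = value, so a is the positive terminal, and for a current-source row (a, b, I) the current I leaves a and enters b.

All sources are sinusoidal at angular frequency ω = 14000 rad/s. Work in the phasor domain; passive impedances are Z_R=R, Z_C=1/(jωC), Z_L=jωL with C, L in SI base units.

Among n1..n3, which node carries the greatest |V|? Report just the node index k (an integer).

1

Element admittances at ω=14000 rad/s:
  Y(R1) = 0.001230+0.000j S between n0,n3
  Y(C1) = 0.000+0.2856j S between n2,n3
  Y(R2) = 0.0004975+0.000j S between n1,n3
  Y(R3) = 0.003984+0.000j S between n1,n2
  Y(R4) = 0.5376+0.000j S between n2,n0
  Y(R5) = 0.8333+0.000j S between n2,n3
  Y(R6) = 0.04000+0.000j S between n3,n0
  Y(R7) = 0.002500+0.000j S between n2,n3
  I1: injects 1.76 A into n2 (from n0)
  V1: constraint V(n2)−V(n1) = 10.4
Assemble and solve the 4×4 MNA system:
  V(n1)=-7.350-0.003137j  V(n2)=3.050-0.003137j  V(n3)=2.915+0.04090j
  i(V1)=-0.04654-2.191e-05j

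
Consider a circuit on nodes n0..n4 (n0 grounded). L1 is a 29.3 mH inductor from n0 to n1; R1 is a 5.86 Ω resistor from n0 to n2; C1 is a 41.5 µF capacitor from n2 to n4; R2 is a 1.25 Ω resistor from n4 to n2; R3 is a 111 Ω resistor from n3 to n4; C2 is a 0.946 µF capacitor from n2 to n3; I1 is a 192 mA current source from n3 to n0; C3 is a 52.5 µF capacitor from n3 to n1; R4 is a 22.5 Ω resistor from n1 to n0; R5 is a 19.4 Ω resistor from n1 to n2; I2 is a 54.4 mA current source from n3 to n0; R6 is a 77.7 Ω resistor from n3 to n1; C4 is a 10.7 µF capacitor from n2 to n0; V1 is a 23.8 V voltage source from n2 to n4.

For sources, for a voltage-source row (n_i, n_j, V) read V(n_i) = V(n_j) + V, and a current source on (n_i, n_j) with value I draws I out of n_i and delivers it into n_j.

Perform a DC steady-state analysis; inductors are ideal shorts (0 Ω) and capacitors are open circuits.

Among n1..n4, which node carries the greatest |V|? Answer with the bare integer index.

4

MNA unknowns: 4 node voltages V₁..V_4 plus 2 source currents (L1, V1)
L1: row V0−V1=0, i_L1 at 0,1
R1: Y=0.1706 on G[0,2]
C1: Y=0.000 on G[2,4]
R2: Y=0.8000 on G[4,2]
R3: Y=0.009009 on G[3,4]
C2: Y=0.000 on G[2,3]
I1: z[3]−=0.192, z[0]+=0.192
C3: Y=0.000 on G[3,1]
R4: Y=0.04444 on G[1,0]
R5: Y=0.05155 on G[1,2]
I2: z[3]−=0.0544, z[0]+=0.0544
R6: Y=0.01287 on G[3,1]
C4: Y=0.000 on G[2,0]
V1: row V2−V4=23.8, i_V1 at 2,4
solve → V1=0.000, V2=0.1084, V3=-21.02, V4=-23.69
aux → i_L1=0.2649, i_V1=-19.06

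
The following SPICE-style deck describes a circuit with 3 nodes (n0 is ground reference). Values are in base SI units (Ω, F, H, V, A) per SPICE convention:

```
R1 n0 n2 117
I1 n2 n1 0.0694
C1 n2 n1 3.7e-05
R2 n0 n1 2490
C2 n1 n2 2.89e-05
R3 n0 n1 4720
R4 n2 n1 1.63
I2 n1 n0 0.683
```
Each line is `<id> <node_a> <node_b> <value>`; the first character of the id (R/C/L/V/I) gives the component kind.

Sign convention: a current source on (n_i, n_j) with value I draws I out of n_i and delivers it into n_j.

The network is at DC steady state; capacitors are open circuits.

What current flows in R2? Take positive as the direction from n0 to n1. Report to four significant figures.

MNA unknowns: 2 node voltages V₁..V_2
R1: Y=0.008547 on G[0,2]
I1: z[2]−=0.0694, z[1]+=0.0694
C1: Y=0.000 on G[2,1]
R2: Y=0.0004016 on G[0,1]
C2: Y=0.000 on G[1,2]
R3: Y=0.0002119 on G[0,1]
R4: Y=0.6135 on G[2,1]
I2: z[1]−=0.683, z[0]+=0.683
solve → V1=-75.42, V2=-74.50

0.03029 A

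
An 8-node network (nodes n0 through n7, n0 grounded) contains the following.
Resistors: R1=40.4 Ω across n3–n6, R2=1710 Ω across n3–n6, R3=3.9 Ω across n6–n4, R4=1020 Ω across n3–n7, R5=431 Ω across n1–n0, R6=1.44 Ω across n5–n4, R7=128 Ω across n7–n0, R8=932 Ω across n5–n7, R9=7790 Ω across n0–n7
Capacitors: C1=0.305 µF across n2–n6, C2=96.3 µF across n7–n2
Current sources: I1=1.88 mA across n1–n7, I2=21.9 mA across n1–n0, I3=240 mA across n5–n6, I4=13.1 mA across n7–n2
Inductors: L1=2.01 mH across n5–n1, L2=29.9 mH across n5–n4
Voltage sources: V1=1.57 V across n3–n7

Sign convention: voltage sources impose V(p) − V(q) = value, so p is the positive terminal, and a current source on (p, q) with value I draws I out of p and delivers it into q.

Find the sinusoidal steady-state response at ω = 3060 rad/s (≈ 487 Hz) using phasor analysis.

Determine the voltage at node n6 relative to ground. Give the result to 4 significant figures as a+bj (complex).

-1.139+0.009175j V

Apply KCL at each of the 7 non-ground nodes and solve the resulting linear system.
Node n1: branches {I1, I2, L1, R5} → V_1 = -2.515-0.1056j
Node n2: branches {C1, I4, C2} → V_2 = -2.020-0.01354j
Node n3: branches {R1, R2, R4, V1} → V_3 = -0.4529+0.03084j
Node n4: branches {R3, R6, L2} → V_4 = -2.143+0.01024j
Node n5: branches {I3, L1, R6, L2, R8} → V_5 = -2.514+0.004799j
Node n6: branches {R1, C1, R2, R3, I3} → V_6 = -1.139+0.009175j
Node n7: branches {I1, I4, R4, R7, C2, R8, R9, V1} → V_7 = -2.023+0.03084j
Source currents: i(V1)=-0.01893-0.0005490j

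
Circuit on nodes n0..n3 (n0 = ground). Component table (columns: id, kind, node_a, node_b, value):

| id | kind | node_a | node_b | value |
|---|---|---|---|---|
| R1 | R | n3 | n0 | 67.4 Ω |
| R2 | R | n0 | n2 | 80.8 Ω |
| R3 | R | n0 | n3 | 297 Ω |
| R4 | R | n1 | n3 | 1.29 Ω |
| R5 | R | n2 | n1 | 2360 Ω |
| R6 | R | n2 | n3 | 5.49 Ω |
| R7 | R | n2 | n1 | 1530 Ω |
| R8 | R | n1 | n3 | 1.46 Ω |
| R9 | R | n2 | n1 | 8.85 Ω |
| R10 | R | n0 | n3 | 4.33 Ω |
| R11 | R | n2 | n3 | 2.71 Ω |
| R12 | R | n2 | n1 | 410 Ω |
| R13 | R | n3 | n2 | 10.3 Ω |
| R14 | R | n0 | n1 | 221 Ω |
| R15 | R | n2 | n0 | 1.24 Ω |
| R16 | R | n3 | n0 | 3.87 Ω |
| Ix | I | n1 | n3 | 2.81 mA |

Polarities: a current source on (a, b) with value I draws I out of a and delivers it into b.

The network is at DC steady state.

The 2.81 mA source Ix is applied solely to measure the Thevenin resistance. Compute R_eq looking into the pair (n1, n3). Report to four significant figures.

MNA unknowns: 3 node voltages V₁..V_3
R1: Y=0.01484 on G[3,0]
R2: Y=0.01238 on G[0,2]
R3: Y=0.003367 on G[0,3]
R4: Y=0.7752 on G[1,3]
R5: Y=0.0004237 on G[2,1]
R6: Y=0.1821 on G[2,3]
R7: Y=0.0006536 on G[2,1]
R8: Y=0.6849 on G[1,3]
R9: Y=0.1130 on G[2,1]
R10: Y=0.2309 on G[0,3]
R11: Y=0.3690 on G[2,3]
R12: Y=0.002439 on G[2,1]
R13: Y=0.09709 on G[3,2]
R14: Y=0.004525 on G[0,1]
R15: Y=0.8065 on G[2,0]
R16: Y=0.2584 on G[3,0]
Ix: z[1]−=0.00281, z[3]+=0.00281
solve → V1=-0.001664, V2=-7.009e-05, V3=0.0001279

R_eq = 0.6378 Ω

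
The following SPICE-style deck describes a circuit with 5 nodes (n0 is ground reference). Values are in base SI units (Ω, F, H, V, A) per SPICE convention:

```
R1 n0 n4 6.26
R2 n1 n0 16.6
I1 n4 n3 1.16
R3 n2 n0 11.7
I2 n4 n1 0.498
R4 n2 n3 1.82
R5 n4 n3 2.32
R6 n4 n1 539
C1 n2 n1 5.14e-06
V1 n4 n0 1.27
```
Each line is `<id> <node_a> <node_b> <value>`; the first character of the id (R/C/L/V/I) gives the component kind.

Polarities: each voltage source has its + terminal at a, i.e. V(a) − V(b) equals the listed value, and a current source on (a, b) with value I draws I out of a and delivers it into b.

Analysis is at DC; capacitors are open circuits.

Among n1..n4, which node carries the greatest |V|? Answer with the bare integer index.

1

Apply KCL at each of the 4 non-ground nodes and solve the resulting linear system.
Node n1: branches {R2, I2, R6, C1} → V_1 = 8.058
Node n2: branches {R3, R4, C1} → V_2 = 2.926
Node n3: branches {I1, R4, R5} → V_3 = 3.381
Node n4: branches {R1, I1, I2, R5, R6, V1} → V_4 = 1.270
Source currents: i(V1)=-0.9384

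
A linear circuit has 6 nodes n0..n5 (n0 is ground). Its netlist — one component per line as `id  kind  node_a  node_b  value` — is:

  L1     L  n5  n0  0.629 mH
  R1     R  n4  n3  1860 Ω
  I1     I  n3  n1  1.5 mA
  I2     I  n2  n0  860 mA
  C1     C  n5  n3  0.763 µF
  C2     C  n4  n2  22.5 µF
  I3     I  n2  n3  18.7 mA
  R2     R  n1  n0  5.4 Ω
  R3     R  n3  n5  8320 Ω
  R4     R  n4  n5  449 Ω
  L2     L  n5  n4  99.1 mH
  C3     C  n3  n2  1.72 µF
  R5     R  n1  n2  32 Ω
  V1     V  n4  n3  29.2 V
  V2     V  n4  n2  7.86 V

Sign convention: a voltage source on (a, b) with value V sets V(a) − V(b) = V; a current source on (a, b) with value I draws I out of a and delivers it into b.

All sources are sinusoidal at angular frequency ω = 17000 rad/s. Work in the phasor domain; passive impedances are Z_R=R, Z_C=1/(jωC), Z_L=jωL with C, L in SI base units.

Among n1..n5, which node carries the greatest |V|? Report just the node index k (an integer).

3

Element admittances at ω=17000 rad/s:
  Y(L1) = 0.000-0.09352j S between n5,n0
  Y(R1) = 0.0005376+0.000j S between n4,n3
  I1: injects 0.0015 A into n1 (from n3)
  I2: injects 0.86 A into n0 (from n2)
  Y(C1) = 0.000+0.01297j S between n5,n3
  Y(C2) = 0.000+0.3825j S between n4,n2
  I3: injects 0.0187 A into n3 (from n2)
  Y(R2) = 0.1852+0.000j S between n1,n0
  Y(R3) = 0.0001202+0.000j S between n3,n5
  Y(R4) = 0.002227+0.000j S between n4,n5
  Y(L2) = 0.000-0.0005936j S between n5,n4
  Y(C3) = 0.000+0.02924j S between n3,n2
  Y(R5) = 0.03125+0.000j S between n1,n2
  V1: constraint V(n4)−V(n3) = 29.2
  V2: constraint V(n4)−V(n2) = 7.86
Assemble and solve the 7×7 MNA system:
  V(n1)=-2.815+2.910j  V(n2)=-19.54+20.15j  V(n3)=-40.88+20.15j  V(n4)=-11.68+20.15j  V(n5)=5.762-3.622j
  i(V1)=-0.3469-1.226j  i(V2)=0.3559-1.844j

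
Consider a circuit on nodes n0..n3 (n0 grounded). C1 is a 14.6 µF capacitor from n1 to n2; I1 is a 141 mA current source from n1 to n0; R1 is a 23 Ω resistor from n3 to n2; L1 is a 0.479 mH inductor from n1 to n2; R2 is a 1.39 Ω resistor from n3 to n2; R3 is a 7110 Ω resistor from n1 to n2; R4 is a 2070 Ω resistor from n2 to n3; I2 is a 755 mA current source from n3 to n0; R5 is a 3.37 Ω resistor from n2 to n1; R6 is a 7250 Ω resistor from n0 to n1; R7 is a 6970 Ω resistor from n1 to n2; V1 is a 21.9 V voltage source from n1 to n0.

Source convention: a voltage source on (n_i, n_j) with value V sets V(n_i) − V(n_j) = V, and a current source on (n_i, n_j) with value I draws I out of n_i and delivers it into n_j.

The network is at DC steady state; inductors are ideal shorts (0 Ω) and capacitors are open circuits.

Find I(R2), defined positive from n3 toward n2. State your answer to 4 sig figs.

-0.7115 A

MNA unknowns: 3 node voltages V₁..V_3 plus 2 source currents (L1, V1)
C1: Y=0.000 on G[1,2]
I1: z[1]−=0.141, z[0]+=0.141
R1: Y=0.04348 on G[3,2]
L1: row V1−V2=0, i_L1 at 1,2
R2: Y=0.7194 on G[3,2]
R3: Y=0.0001406 on G[1,2]
R4: Y=0.0004831 on G[2,3]
I2: z[3]−=0.755, z[0]+=0.755
R5: Y=0.2967 on G[2,1]
R6: Y=0.0001379 on G[0,1]
R7: Y=0.0001435 on G[1,2]
V1: row V1−V0=21.9, i_V1 at 1,0
solve → V1=21.90, V2=21.90, V3=20.91
aux → i_L1=0.7550, i_V1=-0.8990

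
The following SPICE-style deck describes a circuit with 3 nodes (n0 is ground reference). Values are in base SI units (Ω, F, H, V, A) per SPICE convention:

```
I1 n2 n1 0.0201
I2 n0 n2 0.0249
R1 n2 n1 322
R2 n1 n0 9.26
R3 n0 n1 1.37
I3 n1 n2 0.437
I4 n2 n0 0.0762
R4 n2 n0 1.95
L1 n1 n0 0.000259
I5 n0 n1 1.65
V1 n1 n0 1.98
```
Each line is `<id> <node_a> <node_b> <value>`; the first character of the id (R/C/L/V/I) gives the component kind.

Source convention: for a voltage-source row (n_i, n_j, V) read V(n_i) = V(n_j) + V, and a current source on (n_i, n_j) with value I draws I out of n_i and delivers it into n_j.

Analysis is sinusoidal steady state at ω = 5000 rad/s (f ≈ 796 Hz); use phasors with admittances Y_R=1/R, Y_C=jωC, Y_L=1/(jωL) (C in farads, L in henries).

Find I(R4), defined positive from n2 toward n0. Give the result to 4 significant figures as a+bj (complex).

0.3695+0.000j A

Element admittances at ω=5000 rad/s:
  I1: injects 0.0201 A into n1 (from n2)
  I2: injects 0.0249 A into n2 (from n0)
  Y(R1) = 0.003106+0.000j S between n2,n1
  Y(R2) = 0.1080+0.000j S between n1,n0
  Y(R3) = 0.7299+0.000j S between n0,n1
  I3: injects 0.437 A into n2 (from n1)
  I4: injects 0.0762 A into n0 (from n2)
  Y(R4) = 0.5128+0.000j S between n2,n0
  Y(L1) = 0.000-0.7722j S between n1,n0
  I5: injects 1.65 A into n1 (from n0)
  V1: constraint V(n1)−V(n0) = 1.98
Assemble and solve the 3×3 MNA system:
  V(n1)=1.980+0.000j  V(n2)=0.7205+0.000j
  i(V1)=-0.4299+1.529j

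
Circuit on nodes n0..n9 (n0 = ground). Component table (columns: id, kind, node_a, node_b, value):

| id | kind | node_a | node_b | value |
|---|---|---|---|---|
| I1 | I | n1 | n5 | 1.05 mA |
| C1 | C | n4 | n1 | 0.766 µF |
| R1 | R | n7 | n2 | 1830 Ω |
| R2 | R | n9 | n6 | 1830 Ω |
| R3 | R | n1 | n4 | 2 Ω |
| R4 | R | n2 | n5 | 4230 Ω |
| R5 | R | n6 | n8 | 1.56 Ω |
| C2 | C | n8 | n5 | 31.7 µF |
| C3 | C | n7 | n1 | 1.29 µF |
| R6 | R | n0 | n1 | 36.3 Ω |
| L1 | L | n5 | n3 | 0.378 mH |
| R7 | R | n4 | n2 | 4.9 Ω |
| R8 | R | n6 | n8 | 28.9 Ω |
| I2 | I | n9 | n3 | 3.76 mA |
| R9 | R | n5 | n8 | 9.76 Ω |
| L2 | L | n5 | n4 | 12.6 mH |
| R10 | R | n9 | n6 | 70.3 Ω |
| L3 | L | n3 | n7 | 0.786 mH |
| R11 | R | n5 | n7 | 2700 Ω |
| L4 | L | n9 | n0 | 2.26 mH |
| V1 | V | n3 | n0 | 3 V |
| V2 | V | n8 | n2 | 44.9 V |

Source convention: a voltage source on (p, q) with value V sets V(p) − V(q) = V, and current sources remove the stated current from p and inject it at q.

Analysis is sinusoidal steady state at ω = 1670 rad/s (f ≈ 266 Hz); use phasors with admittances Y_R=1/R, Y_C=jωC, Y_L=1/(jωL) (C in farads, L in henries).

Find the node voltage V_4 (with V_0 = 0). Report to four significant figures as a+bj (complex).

-27.78-15.89j V

MNA unknowns: 9 node voltages V₁..V_9 plus 2 source currents (V1, V2)
I1: z[1]−=0.00105, z[5]+=0.00105
C1: Y=0.000+0.001279j on G[4,1]
R1: Y=0.0005464+0.000j on G[7,2]
R2: Y=0.0005464+0.000j on G[9,6]
R3: Y=0.5000+0.000j on G[1,4]
R4: Y=0.0002364+0.000j on G[2,5]
R5: Y=0.6410+0.000j on G[6,8]
C2: Y=0.000+0.05294j on G[8,5]
C3: Y=0.000+0.002154j on G[7,1]
R6: Y=0.02755+0.000j on G[0,1]
L1: Y=0.000-1.584j on G[5,3]
R7: Y=0.2041+0.000j on G[4,2]
R8: Y=0.03460+0.000j on G[6,8]
I2: z[9]−=0.00376, z[3]+=0.00376
R9: Y=0.1025+0.000j on G[5,8]
L2: Y=0.000-0.04752j on G[5,4]
R10: Y=0.01422+0.000j on G[9,6]
L3: Y=0.000-0.7618j on G[3,7]
R11: Y=0.0003704+0.000j on G[5,7]
L4: Y=0.000-0.2650j on G[9,0]
V1: row V3−V0=3, i_V1 at 3,0
V2: row V8−V2=44.9, i_V2 at 8,2
solve → V1=-26.39-14.94j, V2=-34.97-11.15j, V3=3.000+0.000j, V4=-27.78-15.89j, V5=2.590+0.3670j, V6=9.733-10.90j, V7=3.091+0.01476j, V8=9.932-11.15j, V9=0.6351+0.4930j
aux → i_V1=0.5965+0.5800j, i_V2=-1.496+0.9594j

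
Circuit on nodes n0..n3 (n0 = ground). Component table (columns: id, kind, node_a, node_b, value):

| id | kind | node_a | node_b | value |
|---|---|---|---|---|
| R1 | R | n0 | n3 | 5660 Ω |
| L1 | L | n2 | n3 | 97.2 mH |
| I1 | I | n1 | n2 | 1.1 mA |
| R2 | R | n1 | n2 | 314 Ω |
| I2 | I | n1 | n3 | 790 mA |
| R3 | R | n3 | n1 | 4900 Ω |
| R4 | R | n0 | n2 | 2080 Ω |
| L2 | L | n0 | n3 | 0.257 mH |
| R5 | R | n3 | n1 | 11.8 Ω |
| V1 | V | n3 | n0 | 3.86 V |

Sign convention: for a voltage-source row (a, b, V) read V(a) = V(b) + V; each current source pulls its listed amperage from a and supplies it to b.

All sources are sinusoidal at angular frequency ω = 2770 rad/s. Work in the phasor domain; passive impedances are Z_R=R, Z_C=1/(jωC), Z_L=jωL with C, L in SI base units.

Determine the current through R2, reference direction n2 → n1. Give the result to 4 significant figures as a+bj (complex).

Element admittances at ω=2770 rad/s:
  Y(R1) = 0.0001767+0.000j S between n0,n3
  Y(L1) = 0.000-0.003714j S between n2,n3
  I1: injects 0.0011 A into n2 (from n1)
  Y(R2) = 0.003185+0.000j S between n1,n2
  I2: injects 0.79 A into n3 (from n1)
  Y(R3) = 0.0002041+0.000j S between n3,n1
  Y(R4) = 0.0004808+0.000j S between n0,n2
  Y(L2) = 0.000-1.405j S between n0,n3
  Y(R5) = 0.08475+0.000j S between n3,n1
  V1: constraint V(n3)−V(n0) = 3.86
Assemble and solve the 4×4 MNA system:
  V(n1)=-5.259-0.1492j  V(n2)=-0.08606-4.128j  V(n3)=3.860+0.000j
  i(V1)=-0.0006406+5.424j

0.01647-0.01267j A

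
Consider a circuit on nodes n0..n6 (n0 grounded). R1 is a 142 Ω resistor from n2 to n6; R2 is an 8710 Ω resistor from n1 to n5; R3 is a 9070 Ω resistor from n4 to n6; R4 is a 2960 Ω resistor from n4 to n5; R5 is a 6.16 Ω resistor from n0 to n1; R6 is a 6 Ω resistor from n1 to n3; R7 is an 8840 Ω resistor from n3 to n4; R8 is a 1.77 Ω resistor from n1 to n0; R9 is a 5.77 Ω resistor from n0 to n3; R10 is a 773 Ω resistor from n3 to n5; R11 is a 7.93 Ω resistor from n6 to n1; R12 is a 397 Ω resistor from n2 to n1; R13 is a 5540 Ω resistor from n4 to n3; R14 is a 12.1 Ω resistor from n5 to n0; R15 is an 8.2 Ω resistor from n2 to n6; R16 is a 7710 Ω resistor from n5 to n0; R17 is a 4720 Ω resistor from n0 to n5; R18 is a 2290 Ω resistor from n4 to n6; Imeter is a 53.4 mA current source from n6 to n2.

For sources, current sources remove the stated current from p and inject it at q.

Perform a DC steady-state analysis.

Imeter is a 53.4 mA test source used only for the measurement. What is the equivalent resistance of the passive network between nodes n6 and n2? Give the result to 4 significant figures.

MNA unknowns: 6 node voltages V₁..V_6
R1: Y=0.007042 on G[2,6]
R2: Y=0.0001148 on G[1,5]
R3: Y=0.0001103 on G[4,6]
R4: Y=0.0003378 on G[4,5]
R5: Y=0.1623 on G[0,1]
R6: Y=0.1667 on G[1,3]
R7: Y=0.0001131 on G[3,4]
R8: Y=0.5650 on G[1,0]
R9: Y=0.1733 on G[0,3]
R10: Y=0.001294 on G[3,5]
R11: Y=0.1261 on G[6,1]
R12: Y=0.002519 on G[2,1]
R13: Y=0.0001805 on G[4,3]
R14: Y=0.08264 on G[5,0]
R15: Y=0.1220 on G[2,6]
R16: Y=0.0001297 on G[5,0]
R17: Y=0.0002119 on G[0,5]
R18: Y=0.0004367 on G[4,6]
Imeter: z[6]−=0.0534, z[2]+=0.0534
solve → V1=2.194e-06, V2=0.3983, V3=-2.155e-06, V4=-0.003687, V5=-1.473e-05, V6=-0.007935

R_eq = 7.607 Ω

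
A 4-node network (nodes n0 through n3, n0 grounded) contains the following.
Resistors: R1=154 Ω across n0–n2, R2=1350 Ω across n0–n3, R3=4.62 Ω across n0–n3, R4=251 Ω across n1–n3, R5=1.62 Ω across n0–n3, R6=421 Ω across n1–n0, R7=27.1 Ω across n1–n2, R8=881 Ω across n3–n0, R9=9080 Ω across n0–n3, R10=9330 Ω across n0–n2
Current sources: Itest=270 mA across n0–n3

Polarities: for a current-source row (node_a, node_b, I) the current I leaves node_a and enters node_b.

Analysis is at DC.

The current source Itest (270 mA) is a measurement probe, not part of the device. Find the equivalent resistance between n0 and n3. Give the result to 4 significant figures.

Apply KCL at each of the 3 non-ground nodes and solve the resulting linear system.
Node n1: branches {R4, R6, R7} → V_1 = 0.1073
Node n2: branches {R1, R7, R10} → V_2 = 0.09101
Node n3: branches {R2, R3, R4, R5, R8, R9, Itest} → V_3 = 0.3221

R_eq = 1.193 Ω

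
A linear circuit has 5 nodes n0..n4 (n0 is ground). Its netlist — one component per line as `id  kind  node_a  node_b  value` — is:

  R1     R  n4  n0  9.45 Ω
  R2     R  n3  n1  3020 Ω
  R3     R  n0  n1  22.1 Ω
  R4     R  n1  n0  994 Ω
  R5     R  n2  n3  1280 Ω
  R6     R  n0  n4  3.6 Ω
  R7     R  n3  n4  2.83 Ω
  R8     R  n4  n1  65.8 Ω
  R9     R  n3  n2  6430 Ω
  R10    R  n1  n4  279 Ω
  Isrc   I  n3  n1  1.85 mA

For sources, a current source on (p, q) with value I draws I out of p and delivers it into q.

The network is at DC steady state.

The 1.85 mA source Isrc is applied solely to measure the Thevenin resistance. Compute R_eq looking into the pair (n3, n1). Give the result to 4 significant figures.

R_eq = 19.36 Ω

Apply KCL at each of the 4 non-ground nodes and solve the resulting linear system.
Node n1: branches {R2, R3, R4, R8, R10, Isrc} → V_1 = 0.02731
Node n2: branches {R5, R9} → V_2 = -0.008495
Node n3: branches {R2, R5, R7, R9, Isrc} → V_3 = -0.008495
Node n4: branches {R1, R6, R7, R8, R10} → V_4 = -0.003293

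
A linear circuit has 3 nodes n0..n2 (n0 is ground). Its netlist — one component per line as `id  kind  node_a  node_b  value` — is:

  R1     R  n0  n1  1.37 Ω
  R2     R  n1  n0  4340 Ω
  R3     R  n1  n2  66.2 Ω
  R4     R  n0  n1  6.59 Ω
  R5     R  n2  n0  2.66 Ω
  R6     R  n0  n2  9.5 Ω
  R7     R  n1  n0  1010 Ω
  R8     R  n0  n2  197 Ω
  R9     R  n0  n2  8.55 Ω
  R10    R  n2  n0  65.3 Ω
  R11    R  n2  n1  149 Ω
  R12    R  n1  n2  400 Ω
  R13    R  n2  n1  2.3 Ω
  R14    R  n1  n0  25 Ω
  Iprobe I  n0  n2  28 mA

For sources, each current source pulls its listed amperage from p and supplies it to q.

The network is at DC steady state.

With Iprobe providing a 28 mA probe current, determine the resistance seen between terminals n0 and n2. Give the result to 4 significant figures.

R_eq = 1.081 Ω

Element admittances at DC:
  Y(R1) = 0.7299 S between n0,n1
  Y(R2) = 0.0002304 S between n1,n0
  Y(R3) = 0.01511 S between n1,n2
  Y(R4) = 0.1517 S between n0,n1
  Y(R5) = 0.3759 S between n2,n0
  Y(R6) = 0.1053 S between n0,n2
  Y(R7) = 0.0009901 S between n1,n0
  Y(R8) = 0.005076 S between n0,n2
  Y(R9) = 0.1170 S between n0,n2
  Y(R10) = 0.01531 S between n2,n0
  Y(R11) = 0.006711 S between n2,n1
  Y(R12) = 0.002500 S between n1,n2
  Y(R13) = 0.4348 S between n2,n1
  Y(R14) = 0.04000 S between n1,n0
  Iprobe: injects 0.028 A into n2 (from n0)
Assemble and solve the 2×2 MNA system:
  V(n1)=0.01005  V(n2)=0.03027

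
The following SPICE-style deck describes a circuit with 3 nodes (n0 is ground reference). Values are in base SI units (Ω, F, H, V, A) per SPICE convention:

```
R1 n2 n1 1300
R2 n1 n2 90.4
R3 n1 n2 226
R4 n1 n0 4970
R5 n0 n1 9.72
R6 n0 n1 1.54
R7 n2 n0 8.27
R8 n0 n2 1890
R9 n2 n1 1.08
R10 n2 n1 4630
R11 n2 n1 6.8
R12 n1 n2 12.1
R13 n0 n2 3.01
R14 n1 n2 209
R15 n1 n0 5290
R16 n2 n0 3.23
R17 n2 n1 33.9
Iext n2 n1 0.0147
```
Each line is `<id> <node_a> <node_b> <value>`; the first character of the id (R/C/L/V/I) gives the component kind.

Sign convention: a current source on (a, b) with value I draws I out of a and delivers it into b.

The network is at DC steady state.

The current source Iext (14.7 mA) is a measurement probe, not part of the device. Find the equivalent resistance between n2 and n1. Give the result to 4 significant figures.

Apply KCL at each of the 2 non-ground nodes and solve the resulting linear system.
Node n1: branches {R1, R2, R3, R4, R5, R6, R9, R10, R11, R12, R14, R15, R17, Iext} → V_1 = 0.004669
Node n2: branches {R1, R2, R3, R7, R8, R9, R10, R11, R12, R13, R14, R16, R17, Iext} → V_2 = -0.004604

R_eq = 0.6308 Ω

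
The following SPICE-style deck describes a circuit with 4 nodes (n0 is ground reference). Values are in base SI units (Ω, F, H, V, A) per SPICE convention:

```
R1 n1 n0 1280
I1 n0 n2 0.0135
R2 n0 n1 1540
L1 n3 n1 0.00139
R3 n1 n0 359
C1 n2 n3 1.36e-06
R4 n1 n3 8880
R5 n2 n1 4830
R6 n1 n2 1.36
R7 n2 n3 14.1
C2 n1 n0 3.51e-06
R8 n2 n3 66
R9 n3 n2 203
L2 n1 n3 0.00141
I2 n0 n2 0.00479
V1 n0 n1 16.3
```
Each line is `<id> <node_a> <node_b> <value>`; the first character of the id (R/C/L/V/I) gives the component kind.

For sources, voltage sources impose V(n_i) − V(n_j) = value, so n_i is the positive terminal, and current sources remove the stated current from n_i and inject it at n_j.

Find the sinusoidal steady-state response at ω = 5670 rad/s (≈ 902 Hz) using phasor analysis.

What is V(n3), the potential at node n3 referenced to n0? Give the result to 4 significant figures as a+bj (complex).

Apply KCL at each of the 3 non-ground nodes and solve the resulting linear system.
Node n1: branches {R1, R2, L1, R3, R4, R5, R6, C2, L2, V1} → V_1 = -16.30+0.000j
Node n2: branches {I1, C1, R5, R6, R7, R8, R9, I2} → V_2 = -16.28+0.0006438j
Node n3: branches {L1, C1, R4, R7, R8, R9, L2} → V_3 = -16.30+0.007575j
Source currents: i(V1)=-0.08701-0.3244j

-16.30+0.007575j V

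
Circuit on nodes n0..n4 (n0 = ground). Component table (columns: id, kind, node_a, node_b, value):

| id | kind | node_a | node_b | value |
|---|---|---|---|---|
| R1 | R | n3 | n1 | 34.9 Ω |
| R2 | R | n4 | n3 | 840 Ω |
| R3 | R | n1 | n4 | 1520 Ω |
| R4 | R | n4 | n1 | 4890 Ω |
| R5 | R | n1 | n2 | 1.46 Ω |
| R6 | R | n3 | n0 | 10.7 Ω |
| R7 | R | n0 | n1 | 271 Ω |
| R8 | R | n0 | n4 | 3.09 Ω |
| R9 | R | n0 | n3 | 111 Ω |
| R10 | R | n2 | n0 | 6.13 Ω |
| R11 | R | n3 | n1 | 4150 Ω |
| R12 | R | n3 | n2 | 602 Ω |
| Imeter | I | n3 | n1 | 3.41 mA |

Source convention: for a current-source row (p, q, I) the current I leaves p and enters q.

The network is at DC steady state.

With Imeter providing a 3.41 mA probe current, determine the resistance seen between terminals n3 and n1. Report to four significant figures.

R_eq = 11.21 Ω

Element admittances at DC:
  Y(R1) = 0.02865 S between n3,n1
  Y(R2) = 0.001190 S between n4,n3
  Y(R3) = 0.0006579 S between n1,n4
  Y(R4) = 0.0002045 S between n4,n1
  Y(R5) = 0.6849 S between n1,n2
  Y(R6) = 0.09346 S between n3,n0
  Y(R7) = 0.003690 S between n0,n1
  Y(R8) = 0.3236 S between n0,n4
  Y(R9) = 0.009009 S between n0,n3
  Y(R10) = 0.1631 S between n2,n0
  Y(R11) = 0.0002410 S between n3,n1
  Y(R12) = 0.001661 S between n3,n2
  Imeter: injects 0.00341 A into n1 (from n3)
Assemble and solve the 4×4 MNA system:
  V(n1)=0.01657  V(n2)=0.01331  V(n3)=-0.02168  V(n4)=-3.537e-05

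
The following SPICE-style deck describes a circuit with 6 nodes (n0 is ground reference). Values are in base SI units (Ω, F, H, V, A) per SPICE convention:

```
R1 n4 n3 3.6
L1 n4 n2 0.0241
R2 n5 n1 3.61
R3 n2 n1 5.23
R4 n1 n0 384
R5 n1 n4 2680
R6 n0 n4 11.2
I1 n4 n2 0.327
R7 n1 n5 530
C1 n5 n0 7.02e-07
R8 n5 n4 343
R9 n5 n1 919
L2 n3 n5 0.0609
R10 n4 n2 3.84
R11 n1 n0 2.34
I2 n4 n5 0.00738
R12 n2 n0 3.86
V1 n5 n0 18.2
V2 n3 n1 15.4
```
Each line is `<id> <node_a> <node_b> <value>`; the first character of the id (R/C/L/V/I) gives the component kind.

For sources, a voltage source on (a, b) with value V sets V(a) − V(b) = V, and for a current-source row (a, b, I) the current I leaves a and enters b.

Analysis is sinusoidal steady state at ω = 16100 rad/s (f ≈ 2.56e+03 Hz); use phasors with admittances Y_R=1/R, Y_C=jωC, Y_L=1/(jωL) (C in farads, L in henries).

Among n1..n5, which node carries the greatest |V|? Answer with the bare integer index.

Element admittances at ω=16100 rad/s:
  Y(R1) = 0.2778+0.000j S between n4,n3
  Y(L1) = 0.000-0.002577j S between n4,n2
  Y(R2) = 0.2770+0.000j S between n5,n1
  Y(R3) = 0.1912+0.000j S between n2,n1
  Y(R4) = 0.002604+0.000j S between n1,n0
  Y(R5) = 0.0003731+0.000j S between n1,n4
  Y(R6) = 0.08929+0.000j S between n0,n4
  I1: injects 0.327 A into n2 (from n4)
  Y(R7) = 0.001887+0.000j S between n1,n5
  Y(C1) = 0.000+0.01130j S between n5,n0
  Y(R8) = 0.002915+0.000j S between n5,n4
  Y(R9) = 0.001088+0.000j S between n5,n1
  Y(L2) = 0.000-0.001020j S between n3,n5
  Y(R10) = 0.2604+0.000j S between n4,n2
  Y(R11) = 0.4274+0.000j S between n1,n0
  I2: injects 0.00738 A into n5 (from n4)
  Y(R12) = 0.2591+0.000j S between n2,n0
  V1: constraint V(n5)−V(n0) = 18.2
  V2: constraint V(n3)−V(n1) = 15.4
Assemble and solve the 7×7 MNA system:
  V(n1)=3.975+0.003367j  V(n2)=5.295-0.01079j  V(n3)=19.38+0.003367j  V(n4)=10.27+0.01738j  V(n5)=18.20+0.000j
  i(V1)=-3.998-0.2059j  i(V2)=-2.528+0.005091j

3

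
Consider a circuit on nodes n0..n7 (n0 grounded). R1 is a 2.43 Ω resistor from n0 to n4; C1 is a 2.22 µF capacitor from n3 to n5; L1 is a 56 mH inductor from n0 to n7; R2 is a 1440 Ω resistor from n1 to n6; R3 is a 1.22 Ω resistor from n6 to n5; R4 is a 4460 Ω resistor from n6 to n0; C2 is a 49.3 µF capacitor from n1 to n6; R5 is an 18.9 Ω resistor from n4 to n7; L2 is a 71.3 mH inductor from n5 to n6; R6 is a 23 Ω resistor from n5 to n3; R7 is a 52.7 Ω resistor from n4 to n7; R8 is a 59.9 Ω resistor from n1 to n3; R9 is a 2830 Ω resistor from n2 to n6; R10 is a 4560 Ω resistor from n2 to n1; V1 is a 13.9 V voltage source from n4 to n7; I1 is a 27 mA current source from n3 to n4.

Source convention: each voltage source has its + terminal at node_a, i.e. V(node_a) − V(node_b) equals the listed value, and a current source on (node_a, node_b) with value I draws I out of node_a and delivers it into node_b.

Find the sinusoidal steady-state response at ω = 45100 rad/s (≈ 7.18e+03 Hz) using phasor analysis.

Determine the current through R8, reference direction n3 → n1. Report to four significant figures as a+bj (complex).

-0.002463+0.003166j A

Apply KCL at each of the 7 non-ground nodes and solve the resulting linear system.
Node n1: branches {R2, C2, R8, R10} → V_1 = -120.4+0.001108j
Node n2: branches {R9, R10} → V_2 = -120.4+0.0004243j
Node n3: branches {C1, R6, R8, I1} → V_3 = -120.6+0.1908j
Node n4: branches {R1, R5, R7, V1, I1} → V_4 = 0.06562-0.01331j
Node n5: branches {C1, R3, L2, R6} → V_5 = -120.4-0.003874j
Node n6: branches {R2, R3, R4, C2, L2, R9} → V_6 = -120.4+0.000j
Node n7: branches {L1, R5, R7, V1} → V_7 = -13.83-0.01331j
Source currents: i(V1)=-0.9992+0.005478j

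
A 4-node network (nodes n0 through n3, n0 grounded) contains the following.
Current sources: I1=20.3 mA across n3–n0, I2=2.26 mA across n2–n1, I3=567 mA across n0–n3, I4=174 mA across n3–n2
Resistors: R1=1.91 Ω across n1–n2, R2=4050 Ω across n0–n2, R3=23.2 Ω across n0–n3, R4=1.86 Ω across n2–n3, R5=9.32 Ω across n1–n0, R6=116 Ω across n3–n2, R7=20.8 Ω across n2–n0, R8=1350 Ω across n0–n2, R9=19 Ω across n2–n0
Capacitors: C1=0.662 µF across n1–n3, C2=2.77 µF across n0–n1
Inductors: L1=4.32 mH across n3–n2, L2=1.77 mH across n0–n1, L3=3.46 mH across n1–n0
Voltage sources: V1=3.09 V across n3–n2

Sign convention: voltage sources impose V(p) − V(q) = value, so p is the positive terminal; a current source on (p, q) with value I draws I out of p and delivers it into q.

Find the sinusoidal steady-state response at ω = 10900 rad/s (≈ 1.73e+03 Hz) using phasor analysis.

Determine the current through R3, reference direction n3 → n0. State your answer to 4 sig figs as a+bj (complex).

Apply KCL at each of the 3 non-ground nodes and solve the resulting linear system.
Node n1: branches {I2, R1, C1, C2, R5, L2, L3} → V_1 = 1.399+0.3292j
Node n2: branches {I2, R1, R2, R4, L1, I4, R6, R7, R8, R9, V1} → V_2 = 1.710+0.2212j
Node n3: branches {I1, R3, R4, C1, I3, L1, I4, R6, V1} → V_3 = 4.800+0.2212j
Source currents: i(V1)=-1.523+0.03155j

0.2069+0.009534j A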